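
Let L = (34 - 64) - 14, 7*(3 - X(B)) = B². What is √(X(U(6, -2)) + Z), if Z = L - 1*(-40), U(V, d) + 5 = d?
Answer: 2*I*√2 ≈ 2.8284*I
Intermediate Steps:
U(V, d) = -5 + d
X(B) = 3 - B²/7
L = -44 (L = -30 - 14 = -44)
Z = -4 (Z = -44 - 1*(-40) = -44 + 40 = -4)
√(X(U(6, -2)) + Z) = √((3 - (-5 - 2)²/7) - 4) = √((3 - ⅐*(-7)²) - 4) = √((3 - ⅐*49) - 4) = √((3 - 7) - 4) = √(-4 - 4) = √(-8) = 2*I*√2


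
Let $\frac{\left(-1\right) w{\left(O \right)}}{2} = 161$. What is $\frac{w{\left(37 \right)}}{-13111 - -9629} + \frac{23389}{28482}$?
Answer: $\frac{45305851}{49587162} \approx 0.91366$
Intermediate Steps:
$w{\left(O \right)} = -322$ ($w{\left(O \right)} = \left(-2\right) 161 = -322$)
$\frac{w{\left(37 \right)}}{-13111 - -9629} + \frac{23389}{28482} = - \frac{322}{-13111 - -9629} + \frac{23389}{28482} = - \frac{322}{-13111 + 9629} + 23389 \cdot \frac{1}{28482} = - \frac{322}{-3482} + \frac{23389}{28482} = \left(-322\right) \left(- \frac{1}{3482}\right) + \frac{23389}{28482} = \frac{161}{1741} + \frac{23389}{28482} = \frac{45305851}{49587162}$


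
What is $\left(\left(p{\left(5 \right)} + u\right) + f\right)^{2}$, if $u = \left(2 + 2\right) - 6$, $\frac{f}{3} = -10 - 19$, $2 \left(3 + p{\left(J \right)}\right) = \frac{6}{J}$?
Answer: $\frac{208849}{25} \approx 8354.0$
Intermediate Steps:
$p{\left(J \right)} = -3 + \frac{3}{J}$ ($p{\left(J \right)} = -3 + \frac{6 \frac{1}{J}}{2} = -3 + \frac{3}{J}$)
$f = -87$ ($f = 3 \left(-10 - 19\right) = 3 \left(-29\right) = -87$)
$u = -2$ ($u = 4 - 6 = -2$)
$\left(\left(p{\left(5 \right)} + u\right) + f\right)^{2} = \left(\left(\left(-3 + \frac{3}{5}\right) - 2\right) - 87\right)^{2} = \left(\left(- \frac{12}{5} - 2\right) - 87\right)^{2} = \left(- \frac{22}{5} - 87\right)^{2} = \left(- \frac{457}{5}\right)^{2} = \frac{208849}{25}$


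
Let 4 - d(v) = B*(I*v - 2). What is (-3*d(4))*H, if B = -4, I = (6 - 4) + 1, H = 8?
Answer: -1056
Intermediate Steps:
I = 3 (I = 2 + 1 = 3)
d(v) = -4 + 12*v (d(v) = 4 - (-4)*(3*v - 2) = 4 - (-4)*(-2 + 3*v) = 4 - (8 - 12*v) = 4 + (-8 + 12*v) = -4 + 12*v)
(-3*d(4))*H = -3*(-4 + 12*4)*8 = -3*(-4 + 48)*8 = -3*44*8 = -132*8 = -1056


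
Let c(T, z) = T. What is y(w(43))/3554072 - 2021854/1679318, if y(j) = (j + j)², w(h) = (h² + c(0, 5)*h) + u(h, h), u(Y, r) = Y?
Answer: 1053735129195/373026067681 ≈ 2.8248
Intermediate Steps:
w(h) = h + h² (w(h) = (h² + 0*h) + h = (h² + 0) + h = h² + h = h + h²)
y(j) = 4*j² (y(j) = (2*j)² = 4*j²)
y(w(43))/3554072 - 2021854/1679318 = (4*(43*(1 + 43))²)/3554072 - 2021854/1679318 = (4*(43*44)²)*(1/3554072) - 2021854*1/1679318 = (4*1892²)*(1/3554072) - 1010927/839659 = (4*3579664)*(1/3554072) - 1010927/839659 = 14318656*(1/3554072) - 1010927/839659 = 1789832/444259 - 1010927/839659 = 1053735129195/373026067681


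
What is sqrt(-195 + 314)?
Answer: sqrt(119) ≈ 10.909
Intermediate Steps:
sqrt(-195 + 314) = sqrt(119)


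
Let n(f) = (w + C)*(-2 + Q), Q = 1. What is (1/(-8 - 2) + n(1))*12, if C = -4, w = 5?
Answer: -66/5 ≈ -13.200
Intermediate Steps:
n(f) = -1 (n(f) = (5 - 4)*(-2 + 1) = 1*(-1) = -1)
(1/(-8 - 2) + n(1))*12 = (1/(-8 - 2) - 1)*12 = (1/(-10) - 1)*12 = (-1/10 - 1)*12 = -11/10*12 = -66/5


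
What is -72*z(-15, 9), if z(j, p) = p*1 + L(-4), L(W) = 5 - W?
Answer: -1296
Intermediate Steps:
z(j, p) = 9 + p (z(j, p) = p*1 + (5 - 1*(-4)) = p + (5 + 4) = p + 9 = 9 + p)
-72*z(-15, 9) = -72*(9 + 9) = -72*18 = -1296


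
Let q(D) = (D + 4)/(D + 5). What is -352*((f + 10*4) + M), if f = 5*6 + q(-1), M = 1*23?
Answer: -33000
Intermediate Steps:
q(D) = (4 + D)/(5 + D)
M = 23
f = 123/4 (f = 5*6 + (4 - 1)/(5 - 1) = 30 + 3/4 = 30 + (¼)*3 = 30 + ¾ = 123/4 ≈ 30.750)
-352*((f + 10*4) + M) = -352*((123/4 + 10*4) + 23) = -352*((123/4 + 40) + 23) = -352*(283/4 + 23) = -352*375/4 = -33000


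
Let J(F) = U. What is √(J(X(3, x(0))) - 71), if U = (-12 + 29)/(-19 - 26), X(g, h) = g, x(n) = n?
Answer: 2*I*√4015/15 ≈ 8.4485*I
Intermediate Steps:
U = -17/45 (U = 17/(-45) = 17*(-1/45) = -17/45 ≈ -0.37778)
J(F) = -17/45
√(J(X(3, x(0))) - 71) = √(-17/45 - 71) = √(-3212/45) = 2*I*√4015/15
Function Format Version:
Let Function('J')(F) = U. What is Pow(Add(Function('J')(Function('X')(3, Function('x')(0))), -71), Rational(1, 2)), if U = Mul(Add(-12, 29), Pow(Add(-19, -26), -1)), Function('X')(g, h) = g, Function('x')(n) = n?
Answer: Mul(Rational(2, 15), I, Pow(4015, Rational(1, 2))) ≈ Mul(8.4485, I)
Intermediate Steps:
U = Rational(-17, 45) (U = Mul(17, Pow(-45, -1)) = Mul(17, Rational(-1, 45)) = Rational(-17, 45) ≈ -0.37778)
Function('J')(F) = Rational(-17, 45)
Pow(Add(Function('J')(Function('X')(3, Function('x')(0))), -71), Rational(1, 2)) = Pow(Add(Rational(-17, 45), -71), Rational(1, 2)) = Pow(Rational(-3212, 45), Rational(1, 2)) = Mul(Rational(2, 15), I, Pow(4015, Rational(1, 2)))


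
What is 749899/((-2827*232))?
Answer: -749899/655864 ≈ -1.1434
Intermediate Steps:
749899/((-2827*232)) = 749899/(-655864) = 749899*(-1/655864) = -749899/655864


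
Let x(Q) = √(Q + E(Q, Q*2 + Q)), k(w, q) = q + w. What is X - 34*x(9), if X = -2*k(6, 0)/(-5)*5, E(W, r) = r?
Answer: -192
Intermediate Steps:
x(Q) = 2*√Q (x(Q) = √(Q + (Q*2 + Q)) = √(Q + (2*Q + Q)) = √(Q + 3*Q) = √(4*Q) = 2*√Q)
X = 12 (X = -2*(0 + 6)/(-5)*5 = -12*(-1)/5*5 = -2*(-6/5)*5 = (12/5)*5 = 12)
X - 34*x(9) = 12 - 68*√9 = 12 - 68*3 = 12 - 34*6 = 12 - 204 = -192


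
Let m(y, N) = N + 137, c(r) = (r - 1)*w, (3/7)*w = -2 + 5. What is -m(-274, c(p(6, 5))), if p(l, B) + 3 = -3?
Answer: -88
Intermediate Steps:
p(l, B) = -6 (p(l, B) = -3 - 3 = -6)
w = 7 (w = 7*(-2 + 5)/3 = (7/3)*3 = 7)
c(r) = -7 + 7*r (c(r) = (r - 1)*7 = (-1 + r)*7 = -7 + 7*r)
m(y, N) = 137 + N
-m(-274, c(p(6, 5))) = -(137 + (-7 + 7*(-6))) = -(137 + (-7 - 42)) = -(137 - 49) = -1*88 = -88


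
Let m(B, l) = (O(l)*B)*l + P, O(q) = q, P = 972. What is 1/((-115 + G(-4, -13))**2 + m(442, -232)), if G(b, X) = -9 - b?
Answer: 1/23805580 ≈ 4.2007e-8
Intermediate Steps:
m(B, l) = 972 + B*l**2 (m(B, l) = (l*B)*l + 972 = (B*l)*l + 972 = B*l**2 + 972 = 972 + B*l**2)
1/((-115 + G(-4, -13))**2 + m(442, -232)) = 1/((-115 + (-9 - 1*(-4)))**2 + (972 + 442*(-232)**2)) = 1/((-115 + (-9 + 4))**2 + (972 + 442*53824)) = 1/((-115 - 5)**2 + (972 + 23790208)) = 1/((-120)**2 + 23791180) = 1/(14400 + 23791180) = 1/23805580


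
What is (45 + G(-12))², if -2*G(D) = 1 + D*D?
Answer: 3025/4 ≈ 756.25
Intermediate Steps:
G(D) = -½ - D²/2 (G(D) = -(1 + D*D)/2 = -(1 + D²)/2 = -½ - D²/2)
(45 + G(-12))² = (45 + (-½ - ½*(-12)²))² = (45 + (-½ - ½*144))² = (45 + (-½ - 72))² = (45 - 145/2)² = (-55/2)² = 3025/4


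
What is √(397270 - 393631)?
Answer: √3639 ≈ 60.324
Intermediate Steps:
√(397270 - 393631) = √3639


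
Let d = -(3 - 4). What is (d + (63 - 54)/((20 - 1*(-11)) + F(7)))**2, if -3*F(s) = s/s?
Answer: 14161/8464 ≈ 1.6731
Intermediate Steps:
F(s) = -1/3 (F(s) = -s/(3*s) = -1/3*1 = -1/3)
d = 1 (d = -1*(-1) = 1)
(d + (63 - 54)/((20 - 1*(-11)) + F(7)))**2 = (1 + (63 - 54)/((20 - 1*(-11)) - 1/3))**2 = (1 + 9/((20 + 11) - 1/3))**2 = (1 + 9/(31 - 1/3))**2 = (1 + 9/(92/3))**2 = (1 + 9*(3/92))**2 = (1 + 27/92)**2 = (119/92)**2 = 14161/8464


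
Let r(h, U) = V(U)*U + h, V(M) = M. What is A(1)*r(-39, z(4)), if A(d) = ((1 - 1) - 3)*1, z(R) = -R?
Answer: 69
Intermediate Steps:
A(d) = -3 (A(d) = (0 - 3)*1 = -3*1 = -3)
r(h, U) = h + U² (r(h, U) = U*U + h = U² + h = h + U²)
A(1)*r(-39, z(4)) = -3*(-39 + (-1*4)²) = -3*(-39 + (-4)²) = -3*(-39 + 16) = -3*(-23) = 69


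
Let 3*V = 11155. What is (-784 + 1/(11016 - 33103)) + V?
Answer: 194431858/66261 ≈ 2934.3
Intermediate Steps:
V = 11155/3 (V = (1/3)*11155 = 11155/3 ≈ 3718.3)
(-784 + 1/(11016 - 33103)) + V = (-784 + 1/(11016 - 33103)) + 11155/3 = (-784 + 1/(-22087)) + 11155/3 = (-784 - 1/22087) + 11155/3 = -17316209/22087 + 11155/3 = 194431858/66261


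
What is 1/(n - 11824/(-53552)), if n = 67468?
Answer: 3347/225816135 ≈ 1.4822e-5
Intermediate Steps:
1/(n - 11824/(-53552)) = 1/(67468 - 11824/(-53552)) = 1/(67468 - 11824*(-1/53552)) = 1/(67468 + 739/3347) = 1/(225816135/3347) = 3347/225816135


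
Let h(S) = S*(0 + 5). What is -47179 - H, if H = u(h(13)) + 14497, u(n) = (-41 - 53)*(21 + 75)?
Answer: -52652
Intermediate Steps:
h(S) = 5*S (h(S) = S*5 = 5*S)
u(n) = -9024 (u(n) = -94*96 = -9024)
H = 5473 (H = -9024 + 14497 = 5473)
-47179 - H = -47179 - 1*5473 = -47179 - 5473 = -52652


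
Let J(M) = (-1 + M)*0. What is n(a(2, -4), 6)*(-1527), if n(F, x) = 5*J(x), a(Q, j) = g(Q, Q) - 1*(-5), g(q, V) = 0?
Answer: 0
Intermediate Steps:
J(M) = 0
a(Q, j) = 5 (a(Q, j) = 0 - 1*(-5) = 0 + 5 = 5)
n(F, x) = 0 (n(F, x) = 5*0 = 0)
n(a(2, -4), 6)*(-1527) = 0*(-1527) = 0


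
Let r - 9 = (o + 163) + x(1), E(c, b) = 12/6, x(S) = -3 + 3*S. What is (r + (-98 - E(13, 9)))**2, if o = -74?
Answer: 4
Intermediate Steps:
E(c, b) = 2 (E(c, b) = 12*(1/6) = 2)
r = 98 (r = 9 + ((-74 + 163) + (-3 + 3*1)) = 9 + (89 + (-3 + 3)) = 9 + (89 + 0) = 9 + 89 = 98)
(r + (-98 - E(13, 9)))**2 = (98 + (-98 - 1*2))**2 = (98 + (-98 - 2))**2 = (98 - 100)**2 = (-2)**2 = 4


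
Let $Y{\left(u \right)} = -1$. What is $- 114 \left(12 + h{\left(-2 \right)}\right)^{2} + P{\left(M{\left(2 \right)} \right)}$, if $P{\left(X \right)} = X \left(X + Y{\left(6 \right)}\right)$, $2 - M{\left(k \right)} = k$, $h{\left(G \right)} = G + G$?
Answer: $-7296$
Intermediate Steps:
$h{\left(G \right)} = 2 G$
$M{\left(k \right)} = 2 - k$
$P{\left(X \right)} = X \left(-1 + X\right)$ ($P{\left(X \right)} = X \left(X - 1\right) = X \left(-1 + X\right)$)
$- 114 \left(12 + h{\left(-2 \right)}\right)^{2} + P{\left(M{\left(2 \right)} \right)} = - 114 \left(12 + 2 \left(-2\right)\right)^{2} + \left(2 - 2\right) \left(-1 + \left(2 - 2\right)\right) = - 114 \left(12 - 4\right)^{2} + \left(2 - 2\right) \left(-1 + \left(2 - 2\right)\right) = - 114 \cdot 8^{2} + 0 \left(-1 + 0\right) = \left(-114\right) 64 + 0 \left(-1\right) = -7296 + 0 = -7296$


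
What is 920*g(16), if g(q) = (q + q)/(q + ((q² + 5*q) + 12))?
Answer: 7360/91 ≈ 80.879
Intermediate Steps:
g(q) = 2*q/(12 + q² + 6*q) (g(q) = (2*q)/(q + (12 + q² + 5*q)) = (2*q)/(12 + q² + 6*q) = 2*q/(12 + q² + 6*q))
920*g(16) = 920*(2*16/(12 + 16² + 6*16)) = 920*(2*16/(12 + 256 + 96)) = 920*(2*16/364) = 920*(2*16*(1/364)) = 920*(8/91) = 7360/91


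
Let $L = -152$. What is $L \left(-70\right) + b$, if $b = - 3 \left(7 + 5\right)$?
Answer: $10604$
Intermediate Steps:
$b = -36$ ($b = \left(-3\right) 12 = -36$)
$L \left(-70\right) + b = \left(-152\right) \left(-70\right) - 36 = 10640 - 36 = 10604$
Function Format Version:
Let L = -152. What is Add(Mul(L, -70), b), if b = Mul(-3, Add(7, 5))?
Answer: 10604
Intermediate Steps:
b = -36 (b = Mul(-3, 12) = -36)
Add(Mul(L, -70), b) = Add(Mul(-152, -70), -36) = Add(10640, -36) = 10604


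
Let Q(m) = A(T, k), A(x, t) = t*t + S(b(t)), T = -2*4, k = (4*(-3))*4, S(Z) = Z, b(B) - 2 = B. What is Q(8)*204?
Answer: 460632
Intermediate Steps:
b(B) = 2 + B
k = -48 (k = -12*4 = -48)
T = -8
A(x, t) = 2 + t + t² (A(x, t) = t*t + (2 + t) = t² + (2 + t) = 2 + t + t²)
Q(m) = 2258 (Q(m) = 2 - 48 + (-48)² = 2 - 48 + 2304 = 2258)
Q(8)*204 = 2258*204 = 460632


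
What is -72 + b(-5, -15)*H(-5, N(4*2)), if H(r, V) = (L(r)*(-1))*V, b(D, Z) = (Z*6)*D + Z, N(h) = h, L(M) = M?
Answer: 17328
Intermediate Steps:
b(D, Z) = Z + 6*D*Z (b(D, Z) = (6*Z)*D + Z = 6*D*Z + Z = Z + 6*D*Z)
H(r, V) = -V*r (H(r, V) = (r*(-1))*V = (-r)*V = -V*r)
-72 + b(-5, -15)*H(-5, N(4*2)) = -72 + (-15*(1 + 6*(-5)))*(-1*4*2*(-5)) = -72 + (-15*(1 - 30))*(-1*8*(-5)) = -72 - 15*(-29)*40 = -72 + 435*40 = -72 + 17400 = 17328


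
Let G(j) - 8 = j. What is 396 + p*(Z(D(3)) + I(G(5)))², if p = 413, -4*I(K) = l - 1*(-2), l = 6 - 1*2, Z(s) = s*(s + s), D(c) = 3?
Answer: 451341/4 ≈ 1.1284e+5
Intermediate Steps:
G(j) = 8 + j
Z(s) = 2*s² (Z(s) = s*(2*s) = 2*s²)
l = 4 (l = 6 - 2 = 4)
I(K) = -3/2 (I(K) = -(4 - 1*(-2))/4 = -(4 + 2)/4 = -¼*6 = -3/2)
396 + p*(Z(D(3)) + I(G(5)))² = 396 + 413*(2*3² - 3/2)² = 396 + 413*(2*9 - 3/2)² = 396 + 413*(18 - 3/2)² = 396 + 413*(33/2)² = 396 + 413*(1089/4) = 396 + 449757/4 = 451341/4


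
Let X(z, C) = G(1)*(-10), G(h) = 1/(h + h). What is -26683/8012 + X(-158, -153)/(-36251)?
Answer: -967245373/290443012 ≈ -3.3302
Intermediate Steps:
G(h) = 1/(2*h)
X(z, C) = -5 (X(z, C) = ((1/2)/1)*(-10) = ((1/2)*1)*(-10) = (1/2)*(-10) = -5)
-26683/8012 + X(-158, -153)/(-36251) = -26683/8012 - 5/(-36251) = -26683*1/8012 - 5*(-1/36251) = -26683/8012 + 5/36251 = -967245373/290443012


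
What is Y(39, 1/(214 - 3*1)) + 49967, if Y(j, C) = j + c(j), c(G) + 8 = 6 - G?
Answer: 49965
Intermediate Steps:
c(G) = -2 - G (c(G) = -8 + (6 - G) = -2 - G)
Y(j, C) = -2 (Y(j, C) = j + (-2 - j) = -2)
Y(39, 1/(214 - 3*1)) + 49967 = -2 + 49967 = 49965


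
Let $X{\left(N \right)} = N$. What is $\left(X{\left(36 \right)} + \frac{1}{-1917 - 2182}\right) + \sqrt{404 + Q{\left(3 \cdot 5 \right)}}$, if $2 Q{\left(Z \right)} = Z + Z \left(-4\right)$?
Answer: $\frac{147563}{4099} + \frac{\sqrt{1526}}{2} \approx 55.532$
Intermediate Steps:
$Q{\left(Z \right)} = - \frac{3 Z}{2}$ ($Q{\left(Z \right)} = \frac{Z + Z \left(-4\right)}{2} = \frac{Z - 4 Z}{2} = \frac{\left(-3\right) Z}{2} = - \frac{3 Z}{2}$)
$\left(X{\left(36 \right)} + \frac{1}{-1917 - 2182}\right) + \sqrt{404 + Q{\left(3 \cdot 5 \right)}} = \left(36 + \frac{1}{-1917 - 2182}\right) + \sqrt{404 - \frac{3 \cdot 3 \cdot 5}{2}} = \left(36 + \frac{1}{-4099}\right) + \sqrt{404 - \frac{45}{2}} = \left(36 - \frac{1}{4099}\right) + \sqrt{404 - \frac{45}{2}} = \frac{147563}{4099} + \sqrt{\frac{763}{2}} = \frac{147563}{4099} + \frac{\sqrt{1526}}{2}$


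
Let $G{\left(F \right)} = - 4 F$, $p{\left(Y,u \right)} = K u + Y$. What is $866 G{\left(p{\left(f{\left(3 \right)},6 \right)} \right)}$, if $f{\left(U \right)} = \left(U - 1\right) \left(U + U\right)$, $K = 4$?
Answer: $-124704$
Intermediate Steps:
$f{\left(U \right)} = 2 U \left(-1 + U\right)$ ($f{\left(U \right)} = \left(-1 + U\right) 2 U = 2 U \left(-1 + U\right)$)
$p{\left(Y,u \right)} = Y + 4 u$ ($p{\left(Y,u \right)} = 4 u + Y = Y + 4 u$)
$866 G{\left(p{\left(f{\left(3 \right)},6 \right)} \right)} = 866 \left(- 4 \left(2 \cdot 3 \left(-1 + 3\right) + 4 \cdot 6\right)\right) = 866 \left(- 4 \left(2 \cdot 3 \cdot 2 + 24\right)\right) = 866 \left(- 4 \left(12 + 24\right)\right) = 866 \left(\left(-4\right) 36\right) = 866 \left(-144\right) = -124704$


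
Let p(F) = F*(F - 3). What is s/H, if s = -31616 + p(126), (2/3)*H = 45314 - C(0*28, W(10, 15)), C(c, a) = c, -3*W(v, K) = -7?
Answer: -16118/67971 ≈ -0.23713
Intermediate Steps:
W(v, K) = 7/3 (W(v, K) = -⅓*(-7) = 7/3)
p(F) = F*(-3 + F)
H = 67971 (H = 3*(45314 - 0*28)/2 = 3*(45314 - 1*0)/2 = 3*(45314 + 0)/2 = (3/2)*45314 = 67971)
s = -16118 (s = -31616 + 126*(-3 + 126) = -31616 + 126*123 = -31616 + 15498 = -16118)
s/H = -16118/67971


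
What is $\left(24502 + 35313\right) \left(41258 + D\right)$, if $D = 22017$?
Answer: $3784794125$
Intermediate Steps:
$\left(24502 + 35313\right) \left(41258 + D\right) = \left(24502 + 35313\right) \left(41258 + 22017\right) = 59815 \cdot 63275 = 3784794125$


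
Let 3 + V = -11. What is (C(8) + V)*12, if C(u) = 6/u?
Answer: -159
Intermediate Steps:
V = -14 (V = -3 - 11 = -14)
(C(8) + V)*12 = (6/8 - 14)*12 = (6*(1/8) - 14)*12 = (3/4 - 14)*12 = -53/4*12 = -159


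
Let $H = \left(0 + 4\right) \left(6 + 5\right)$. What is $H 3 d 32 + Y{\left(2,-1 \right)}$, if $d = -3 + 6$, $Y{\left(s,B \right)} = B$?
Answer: $12671$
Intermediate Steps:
$H = 44$ ($H = 4 \cdot 11 = 44$)
$d = 3$
$H 3 d 32 + Y{\left(2,-1 \right)} = 44 \cdot 3 \cdot 3 \cdot 32 - 1 = 132 \cdot 3 \cdot 32 - 1 = 396 \cdot 32 - 1 = 12672 - 1 = 12671$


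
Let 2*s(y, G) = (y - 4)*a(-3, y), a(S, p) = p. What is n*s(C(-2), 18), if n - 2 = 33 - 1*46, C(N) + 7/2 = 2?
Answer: -363/8 ≈ -45.375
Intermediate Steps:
C(N) = -3/2 (C(N) = -7/2 + 2 = -3/2)
n = -11 (n = 2 + (33 - 1*46) = 2 + (33 - 46) = 2 - 13 = -11)
s(y, G) = y*(-4 + y)/2 (s(y, G) = ((y - 4)*y)/2 = ((-4 + y)*y)/2 = (y*(-4 + y))/2 = y*(-4 + y)/2)
n*s(C(-2), 18) = -11*(-3)*(-4 - 3/2)/(2*2) = -11*(-3)*(-11)/(2*2*2) = -11*33/8 = -363/8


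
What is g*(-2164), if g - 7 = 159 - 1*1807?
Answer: 3551124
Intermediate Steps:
g = -1641 (g = 7 + (159 - 1*1807) = 7 + (159 - 1807) = 7 - 1648 = -1641)
g*(-2164) = -1641*(-2164) = 3551124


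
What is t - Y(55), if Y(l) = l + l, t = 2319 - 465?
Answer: 1744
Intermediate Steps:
t = 1854
Y(l) = 2*l
t - Y(55) = 1854 - 2*55 = 1854 - 1*110 = 1854 - 110 = 1744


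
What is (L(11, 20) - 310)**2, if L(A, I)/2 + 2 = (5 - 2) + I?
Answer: 71824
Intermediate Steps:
L(A, I) = 2 + 2*I (L(A, I) = -4 + 2*((5 - 2) + I) = -4 + 2*(3 + I) = -4 + (6 + 2*I) = 2 + 2*I)
(L(11, 20) - 310)**2 = ((2 + 2*20) - 310)**2 = ((2 + 40) - 310)**2 = (42 - 310)**2 = (-268)**2 = 71824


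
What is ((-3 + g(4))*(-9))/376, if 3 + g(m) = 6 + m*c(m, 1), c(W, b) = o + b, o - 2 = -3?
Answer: 0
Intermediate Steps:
o = -1 (o = 2 - 3 = -1)
c(W, b) = -1 + b
g(m) = 3 (g(m) = -3 + (6 + m*(-1 + 1)) = -3 + (6 + m*0) = -3 + (6 + 0) = -3 + 6 = 3)
((-3 + g(4))*(-9))/376 = ((-3 + 3)*(-9))/376 = (0*(-9))*(1/376) = 0*(1/376) = 0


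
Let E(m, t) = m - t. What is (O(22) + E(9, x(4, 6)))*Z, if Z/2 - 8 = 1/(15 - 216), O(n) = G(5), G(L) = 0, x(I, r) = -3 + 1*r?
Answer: 6428/67 ≈ 95.940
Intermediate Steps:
x(I, r) = -3 + r
O(n) = 0
Z = 3214/201 (Z = 16 + 2/(15 - 216) = 16 + 2/(-201) = 16 + 2*(-1/201) = 16 - 2/201 = 3214/201 ≈ 15.990)
(O(22) + E(9, x(4, 6)))*Z = (0 + (9 - (-3 + 6)))*(3214/201) = (0 + (9 - 1*3))*(3214/201) = (0 + (9 - 3))*(3214/201) = (0 + 6)*(3214/201) = 6*(3214/201) = 6428/67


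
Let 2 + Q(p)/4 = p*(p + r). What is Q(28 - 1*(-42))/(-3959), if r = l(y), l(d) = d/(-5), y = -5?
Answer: -19872/3959 ≈ -5.0194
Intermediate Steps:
l(d) = -d/5 (l(d) = d*(-⅕) = -d/5)
r = 1 (r = -⅕*(-5) = 1)
Q(p) = -8 + 4*p*(1 + p) (Q(p) = -8 + 4*(p*(p + 1)) = -8 + 4*(p*(1 + p)) = -8 + 4*p*(1 + p))
Q(28 - 1*(-42))/(-3959) = (-8 + 4*(28 - 1*(-42)) + 4*(28 - 1*(-42))²)/(-3959) = (-8 + 4*(28 + 42) + 4*(28 + 42)²)*(-1/3959) = (-8 + 4*70 + 4*70²)*(-1/3959) = (-8 + 280 + 4*4900)*(-1/3959) = (-8 + 280 + 19600)*(-1/3959) = 19872*(-1/3959) = -19872/3959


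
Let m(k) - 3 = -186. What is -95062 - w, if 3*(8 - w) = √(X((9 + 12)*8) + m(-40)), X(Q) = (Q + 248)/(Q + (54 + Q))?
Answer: -95070 + I*√40935/45 ≈ -95070.0 + 4.4961*I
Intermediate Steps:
m(k) = -183 (m(k) = 3 - 186 = -183)
X(Q) = (248 + Q)/(54 + 2*Q)
w = 8 - I*√40935/45 (w = 8 - √((248 + (9 + 12)*8)/(2*(27 + (9 + 12)*8)) - 183)/3 = 8 - √((248 + 21*8)/(2*(27 + 21*8)) - 183)/3 = 8 - √((248 + 168)/(2*(27 + 168)) - 183)/3 = 8 - √((½)*416/195 - 183)/3 = 8 - √((½)*(1/195)*416 - 183)/3 = 8 - √(16/15 - 183)/3 = 8 - I*√40935/45 ≈ 8.0 - 4.4961*I)
-95062 - w = -95062 - (8 - I*√40935/45) = -95062 + (-8 + I*√40935/45) = -95070 + I*√40935/45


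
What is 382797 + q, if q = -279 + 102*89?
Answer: 391596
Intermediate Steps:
q = 8799 (q = -279 + 9078 = 8799)
382797 + q = 382797 + 8799 = 391596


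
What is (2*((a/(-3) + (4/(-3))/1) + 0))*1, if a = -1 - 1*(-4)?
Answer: -14/3 ≈ -4.6667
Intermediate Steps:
a = 3 (a = -1 + 4 = 3)
(2*((a/(-3) + (4/(-3))/1) + 0))*1 = (2*((3/(-3) + (4/(-3))/1) + 0))*1 = (2*((3*(-⅓) + (4*(-⅓))*1) + 0))*1 = (2*((-1 - 4/3*1) + 0))*1 = (2*((-1 - 4/3) + 0))*1 = (2*(-7/3 + 0))*1 = (2*(-7/3))*1 = -14/3*1 = -14/3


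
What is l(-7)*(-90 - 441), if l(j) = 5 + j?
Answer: 1062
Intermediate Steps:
l(-7)*(-90 - 441) = (5 - 7)*(-90 - 441) = -2*(-531) = 1062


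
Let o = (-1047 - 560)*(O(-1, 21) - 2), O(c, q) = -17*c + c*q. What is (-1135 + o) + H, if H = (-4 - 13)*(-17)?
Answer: 8796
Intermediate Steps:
o = 9642 (o = (-1047 - 560)*(-(-17 + 21) - 2) = -1607*(-1*4 - 2) = -1607*(-4 - 2) = -1607*(-6) = 9642)
H = 289 (H = -17*(-17) = 289)
(-1135 + o) + H = (-1135 + 9642) + 289 = 8507 + 289 = 8796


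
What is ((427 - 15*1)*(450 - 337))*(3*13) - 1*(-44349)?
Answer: 1860033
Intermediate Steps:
((427 - 15*1)*(450 - 337))*(3*13) - 1*(-44349) = ((427 - 15)*113)*39 + 44349 = (412*113)*39 + 44349 = 46556*39 + 44349 = 1815684 + 44349 = 1860033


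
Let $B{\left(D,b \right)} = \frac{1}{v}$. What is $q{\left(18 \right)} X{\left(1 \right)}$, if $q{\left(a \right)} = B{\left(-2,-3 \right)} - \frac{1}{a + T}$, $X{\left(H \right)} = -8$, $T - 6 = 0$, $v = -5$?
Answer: $\frac{29}{15} \approx 1.9333$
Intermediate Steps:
$T = 6$ ($T = 6 + 0 = 6$)
$B{\left(D,b \right)} = - \frac{1}{5}$ ($B{\left(D,b \right)} = \frac{1}{-5} = - \frac{1}{5}$)
$q{\left(a \right)} = - \frac{1}{5} - \frac{1}{6 + a}$ ($q{\left(a \right)} = - \frac{1}{5} - \frac{1}{a + 6} = - \frac{1}{5} - \frac{1}{6 + a}$)
$q{\left(18 \right)} X{\left(1 \right)} = \frac{-11 - 18}{5 \left(6 + 18\right)} \left(-8\right) = \frac{-11 - 18}{5 \cdot 24} \left(-8\right) = \frac{1}{5} \cdot \frac{1}{24} \left(-29\right) \left(-8\right) = \left(- \frac{29}{120}\right) \left(-8\right) = \frac{29}{15}$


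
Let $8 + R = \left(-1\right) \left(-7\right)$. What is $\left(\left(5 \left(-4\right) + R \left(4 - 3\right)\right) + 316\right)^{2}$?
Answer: $87025$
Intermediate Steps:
$R = -1$ ($R = -8 - -7 = -8 + 7 = -1$)
$\left(\left(5 \left(-4\right) + R \left(4 - 3\right)\right) + 316\right)^{2} = \left(\left(5 \left(-4\right) - \left(4 - 3\right)\right) + 316\right)^{2} = \left(\left(-20 - \left(4 - 3\right)\right) + 316\right)^{2} = \left(\left(-20 - 1\right) + 316\right)^{2} = \left(-21 + 316\right)^{2} = 295^{2} = 87025$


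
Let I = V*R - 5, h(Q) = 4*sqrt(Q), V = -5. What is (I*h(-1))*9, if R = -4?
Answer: 540*I ≈ 540.0*I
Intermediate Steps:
I = 15 (I = -5*(-4) - 5 = 20 - 5 = 15)
(I*h(-1))*9 = (15*(4*sqrt(-1)))*9 = (15*(4*I))*9 = (60*I)*9 = 540*I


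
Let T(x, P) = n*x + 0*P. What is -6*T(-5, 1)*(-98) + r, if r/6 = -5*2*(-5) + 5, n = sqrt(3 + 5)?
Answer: 330 - 5880*sqrt(2) ≈ -7985.6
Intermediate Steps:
n = 2*sqrt(2) (n = sqrt(8) = 2*sqrt(2) ≈ 2.8284)
T(x, P) = 2*x*sqrt(2) (T(x, P) = (2*sqrt(2))*x + 0*P = 2*x*sqrt(2) + 0 = 2*x*sqrt(2))
r = 330 (r = 6*(-5*2*(-5) + 5) = 6*(-10*(-5) + 5) = 6*(50 + 5) = 6*55 = 330)
-6*T(-5, 1)*(-98) + r = -12*(-5)*sqrt(2)*(-98) + 330 = -(-60)*sqrt(2)*(-98) + 330 = (60*sqrt(2))*(-98) + 330 = -5880*sqrt(2) + 330 = 330 - 5880*sqrt(2)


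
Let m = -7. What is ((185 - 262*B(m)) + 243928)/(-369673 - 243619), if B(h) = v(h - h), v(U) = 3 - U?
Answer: -243327/613292 ≈ -0.39676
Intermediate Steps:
B(h) = 3 (B(h) = 3 - (h - h) = 3 - 1*0 = 3 + 0 = 3)
((185 - 262*B(m)) + 243928)/(-369673 - 243619) = ((185 - 262*3) + 243928)/(-369673 - 243619) = ((185 - 786) + 243928)/(-613292) = (-601 + 243928)*(-1/613292) = 243327*(-1/613292) = -243327/613292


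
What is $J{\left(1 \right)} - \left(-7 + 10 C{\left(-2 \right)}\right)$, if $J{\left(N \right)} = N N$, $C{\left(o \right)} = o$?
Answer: $28$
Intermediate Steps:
$J{\left(N \right)} = N^{2}$
$J{\left(1 \right)} - \left(-7 + 10 C{\left(-2 \right)}\right) = 1^{2} + \left(7 - -20\right) = 1 + \left(7 + 20\right) = 1 + 27 = 28$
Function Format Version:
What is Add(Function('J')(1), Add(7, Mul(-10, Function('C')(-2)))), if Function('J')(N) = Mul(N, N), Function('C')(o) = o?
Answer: 28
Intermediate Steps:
Function('J')(N) = Pow(N, 2)
Add(Function('J')(1), Add(7, Mul(-10, Function('C')(-2)))) = Add(Pow(1, 2), Add(7, Mul(-10, -2))) = Add(1, Add(7, 20)) = Add(1, 27) = 28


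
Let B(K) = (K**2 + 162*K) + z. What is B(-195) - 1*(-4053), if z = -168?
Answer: 10320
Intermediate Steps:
B(K) = -168 + K**2 + 162*K (B(K) = (K**2 + 162*K) - 168 = -168 + K**2 + 162*K)
B(-195) - 1*(-4053) = (-168 + (-195)**2 + 162*(-195)) - 1*(-4053) = (-168 + 38025 - 31590) + 4053 = 6267 + 4053 = 10320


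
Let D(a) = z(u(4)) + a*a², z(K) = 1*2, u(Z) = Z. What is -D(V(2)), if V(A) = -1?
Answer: -1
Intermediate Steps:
z(K) = 2
D(a) = 2 + a³ (D(a) = 2 + a*a² = 2 + a³)
-D(V(2)) = -(2 + (-1)³) = -(2 - 1) = -1*1 = -1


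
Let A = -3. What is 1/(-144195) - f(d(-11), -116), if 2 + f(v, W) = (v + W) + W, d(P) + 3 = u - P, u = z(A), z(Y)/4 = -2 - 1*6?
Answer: 37202309/144195 ≈ 258.00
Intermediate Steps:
z(Y) = -32 (z(Y) = 4*(-2 - 1*6) = 4*(-2 - 6) = 4*(-8) = -32)
u = -32
d(P) = -35 - P (d(P) = -3 + (-32 - P) = -35 - P)
f(v, W) = -2 + v + 2*W (f(v, W) = -2 + ((v + W) + W) = -2 + ((W + v) + W) = -2 + (v + 2*W) = -2 + v + 2*W)
1/(-144195) - f(d(-11), -116) = 1/(-144195) - (-2 + (-35 - 1*(-11)) + 2*(-116)) = -1/144195 - (-2 + (-35 + 11) - 232) = -1/144195 - (-2 - 24 - 232) = -1/144195 - 1*(-258) = -1/144195 + 258 = 37202309/144195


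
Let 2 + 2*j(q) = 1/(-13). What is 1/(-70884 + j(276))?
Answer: -26/1843011 ≈ -1.4107e-5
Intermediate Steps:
j(q) = -27/26 (j(q) = -1 + (1/2)/(-13) = -1 + (1/2)*(-1/13) = -1 - 1/26 = -27/26)
1/(-70884 + j(276)) = 1/(-70884 - 27/26) = 1/(-1843011/26) = -26/1843011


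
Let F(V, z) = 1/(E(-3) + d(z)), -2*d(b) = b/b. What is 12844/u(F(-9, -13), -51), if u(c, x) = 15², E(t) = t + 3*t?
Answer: 12844/225 ≈ 57.084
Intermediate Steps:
E(t) = 4*t
d(b) = -½ (d(b) = -b/(2*b) = -½*1 = -½)
F(V, z) = -2/25 (F(V, z) = 1/(4*(-3) - ½) = 1/(-12 - ½) = 1/(-25/2) = -2/25)
u(c, x) = 225
12844/u(F(-9, -13), -51) = 12844/225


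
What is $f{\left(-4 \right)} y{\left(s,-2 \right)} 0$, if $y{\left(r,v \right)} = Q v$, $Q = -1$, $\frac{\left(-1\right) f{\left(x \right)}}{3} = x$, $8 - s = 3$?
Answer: $0$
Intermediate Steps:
$s = 5$ ($s = 8 - 3 = 5$)
$f{\left(x \right)} = - 3 x$
$y{\left(r,v \right)} = - v$
$f{\left(-4 \right)} y{\left(s,-2 \right)} 0 = \left(-3\right) \left(-4\right) \left(\left(-1\right) \left(-2\right)\right) 0 = 12 \cdot 2 \cdot 0 = 24 \cdot 0 = 0$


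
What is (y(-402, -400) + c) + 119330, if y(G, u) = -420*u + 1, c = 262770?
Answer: 550101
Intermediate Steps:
y(G, u) = 1 - 420*u
(y(-402, -400) + c) + 119330 = ((1 - 420*(-400)) + 262770) + 119330 = ((1 + 168000) + 262770) + 119330 = (168001 + 262770) + 119330 = 430771 + 119330 = 550101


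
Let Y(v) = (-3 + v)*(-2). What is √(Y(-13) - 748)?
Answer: 2*I*√179 ≈ 26.758*I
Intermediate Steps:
Y(v) = 6 - 2*v
√(Y(-13) - 748) = √((6 - 2*(-13)) - 748) = √((6 + 26) - 748) = √(32 - 748) = √(-716) = 2*I*√179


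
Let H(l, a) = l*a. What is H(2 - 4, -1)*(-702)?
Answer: -1404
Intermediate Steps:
H(l, a) = a*l
H(2 - 4, -1)*(-702) = -(2 - 4)*(-702) = -1*(-2)*(-702) = 2*(-702) = -1404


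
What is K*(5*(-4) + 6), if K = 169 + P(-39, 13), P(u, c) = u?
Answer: -1820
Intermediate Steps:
K = 130 (K = 169 - 39 = 130)
K*(5*(-4) + 6) = 130*(5*(-4) + 6) = 130*(-20 + 6) = 130*(-14) = -1820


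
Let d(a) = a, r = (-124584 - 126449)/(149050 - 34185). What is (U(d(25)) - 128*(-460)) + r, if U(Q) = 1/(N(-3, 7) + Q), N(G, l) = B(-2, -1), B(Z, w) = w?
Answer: 162312118873/2756760 ≈ 58878.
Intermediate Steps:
N(G, l) = -1
r = -251033/114865 ≈ -2.1855
U(Q) = 1/(-1 + Q)
(U(d(25)) - 128*(-460)) + r = (1/(-1 + 25) - 128*(-460)) - 251033/114865 = (1/24 + 58880) - 251033/114865 = 1413121/24 - 251033/114865 = 162312118873/2756760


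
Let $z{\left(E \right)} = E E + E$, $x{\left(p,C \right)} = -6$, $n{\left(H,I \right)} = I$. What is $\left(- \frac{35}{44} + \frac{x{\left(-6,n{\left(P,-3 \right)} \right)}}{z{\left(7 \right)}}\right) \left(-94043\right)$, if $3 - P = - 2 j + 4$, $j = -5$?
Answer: $\frac{13071977}{154} \approx 84883.0$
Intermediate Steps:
$P = -11$ ($P = 3 - \left(\left(-2\right) \left(-5\right) + 4\right) = 3 - \left(10 + 4\right) = 3 - 14 = -11$)
$z{\left(E \right)} = E + E^{2}$ ($z{\left(E \right)} = E^{2} + E = E + E^{2}$)
$\left(- \frac{35}{44} + \frac{x{\left(-6,n{\left(P,-3 \right)} \right)}}{z{\left(7 \right)}}\right) \left(-94043\right) = \left(- \frac{35}{44} - \frac{6}{7 \left(1 + 7\right)}\right) \left(-94043\right) = \left(\left(-35\right) \frac{1}{44} - \frac{6}{7 \cdot 8}\right) \left(-94043\right) = \left(- \frac{35}{44} - \frac{6}{56}\right) \left(-94043\right) = \left(- \frac{35}{44} - \frac{3}{28}\right) \left(-94043\right) = \left(- \frac{139}{154}\right) \left(-94043\right) = \frac{13071977}{154}$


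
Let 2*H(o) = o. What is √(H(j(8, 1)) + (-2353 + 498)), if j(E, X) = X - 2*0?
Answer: I*√7418/2 ≈ 43.064*I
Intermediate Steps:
j(E, X) = X (j(E, X) = X + 0 = X)
H(o) = o/2
√(H(j(8, 1)) + (-2353 + 498)) = √((½)*1 + (-2353 + 498)) = √(½ - 1855) = √(-3709/2) = I*√7418/2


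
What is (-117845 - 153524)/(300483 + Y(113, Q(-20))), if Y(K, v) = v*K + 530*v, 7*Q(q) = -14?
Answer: -271369/299197 ≈ -0.90699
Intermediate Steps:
Q(q) = -2 (Q(q) = (⅐)*(-14) = -2)
Y(K, v) = 530*v + K*v (Y(K, v) = K*v + 530*v = 530*v + K*v)
(-117845 - 153524)/(300483 + Y(113, Q(-20))) = (-117845 - 153524)/(300483 - 2*(530 + 113)) = -271369/(300483 - 2*643) = -271369/(300483 - 1286) = -271369/299197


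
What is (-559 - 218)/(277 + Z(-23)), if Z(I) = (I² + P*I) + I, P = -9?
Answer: -259/330 ≈ -0.78485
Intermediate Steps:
Z(I) = I² - 8*I (Z(I) = (I² - 9*I) + I = I² - 8*I)
(-559 - 218)/(277 + Z(-23)) = (-559 - 218)/(277 - 23*(-8 - 23)) = -777/(277 - 23*(-31)) = -777/(277 + 713) = -777/990 = -777*1/990 = -259/330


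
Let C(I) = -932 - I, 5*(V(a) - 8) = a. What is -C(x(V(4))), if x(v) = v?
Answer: 4704/5 ≈ 940.80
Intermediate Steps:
V(a) = 8 + a/5
-C(x(V(4))) = -(-932 - (8 + (1/5)*4)) = -(-932 - (8 + 4/5)) = -(-932 - 1*44/5) = -(-932 - 44/5) = -1*(-4704/5) = 4704/5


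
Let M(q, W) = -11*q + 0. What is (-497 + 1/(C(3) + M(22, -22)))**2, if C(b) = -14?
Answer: 16188236289/65536 ≈ 2.4701e+5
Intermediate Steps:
M(q, W) = -11*q
(-497 + 1/(C(3) + M(22, -22)))**2 = (-497 + 1/(-14 - 11*22))**2 = (-497 + 1/(-14 - 242))**2 = (-497 + 1/(-256))**2 = (-497 - 1/256)**2 = (-127233/256)**2 = 16188236289/65536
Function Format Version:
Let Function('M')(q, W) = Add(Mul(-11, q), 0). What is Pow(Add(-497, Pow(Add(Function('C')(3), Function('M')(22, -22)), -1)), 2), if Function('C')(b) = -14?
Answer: Rational(16188236289, 65536) ≈ 2.4701e+5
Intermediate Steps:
Function('M')(q, W) = Mul(-11, q)
Pow(Add(-497, Pow(Add(Function('C')(3), Function('M')(22, -22)), -1)), 2) = Pow(Add(-497, Pow(Add(-14, Mul(-11, 22)), -1)), 2) = Pow(Add(-497, Pow(Add(-14, -242), -1)), 2) = Pow(Add(-497, Pow(-256, -1)), 2) = Pow(Add(-497, Rational(-1, 256)), 2) = Pow(Rational(-127233, 256), 2) = Rational(16188236289, 65536)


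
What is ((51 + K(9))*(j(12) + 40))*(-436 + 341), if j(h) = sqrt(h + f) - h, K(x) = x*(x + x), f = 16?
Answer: -566580 - 40470*sqrt(7) ≈ -6.7365e+5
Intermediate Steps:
K(x) = 2*x**2 (K(x) = x*(2*x) = 2*x**2)
j(h) = sqrt(16 + h) - h (j(h) = sqrt(h + 16) - h = sqrt(16 + h) - h)
((51 + K(9))*(j(12) + 40))*(-436 + 341) = ((51 + 2*9**2)*((sqrt(16 + 12) - 1*12) + 40))*(-436 + 341) = ((51 + 2*81)*((sqrt(28) - 12) + 40))*(-95) = ((51 + 162)*((2*sqrt(7) - 12) + 40))*(-95) = (213*((-12 + 2*sqrt(7)) + 40))*(-95) = (213*(28 + 2*sqrt(7)))*(-95) = (5964 + 426*sqrt(7))*(-95) = -566580 - 40470*sqrt(7)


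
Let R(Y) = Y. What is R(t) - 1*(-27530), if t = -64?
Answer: 27466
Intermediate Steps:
R(t) - 1*(-27530) = -64 - 1*(-27530) = -64 + 27530 = 27466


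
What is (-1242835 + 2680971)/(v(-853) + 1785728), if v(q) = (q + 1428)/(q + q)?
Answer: 2453460016/3046451393 ≈ 0.80535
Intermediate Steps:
v(q) = (1428 + q)/(2*q) (v(q) = (1428 + q)/((2*q)) = (1428 + q)*(1/(2*q)) = (1428 + q)/(2*q))
(-1242835 + 2680971)/(v(-853) + 1785728) = (-1242835 + 2680971)/((½)*(1428 - 853)/(-853) + 1785728) = 1438136/((½)*(-1/853)*575 + 1785728) = 1438136/(-575/1706 + 1785728) = 1438136/(3046451393/1706) = 1438136*(1706/3046451393) = 2453460016/3046451393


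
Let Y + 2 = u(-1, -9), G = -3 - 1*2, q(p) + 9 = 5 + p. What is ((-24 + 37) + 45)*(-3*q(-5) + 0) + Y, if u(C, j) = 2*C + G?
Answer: 1557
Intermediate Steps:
q(p) = -4 + p (q(p) = -9 + (5 + p) = -4 + p)
G = -5 (G = -3 - 2 = -5)
u(C, j) = -5 + 2*C (u(C, j) = 2*C - 5 = -5 + 2*C)
Y = -9 (Y = -2 + (-5 + 2*(-1)) = -2 + (-5 - 2) = -2 - 7 = -9)
((-24 + 37) + 45)*(-3*q(-5) + 0) + Y = ((-24 + 37) + 45)*(-3*(-4 - 5) + 0) - 9 = (13 + 45)*(-3*(-9) + 0) - 9 = 58*(27 + 0) - 9 = 58*27 - 9 = 1566 - 9 = 1557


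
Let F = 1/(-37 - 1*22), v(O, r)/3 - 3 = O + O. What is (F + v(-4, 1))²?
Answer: 784996/3481 ≈ 225.51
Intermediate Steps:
v(O, r) = 9 + 6*O (v(O, r) = 9 + 3*(O + O) = 9 + 3*(2*O) = 9 + 6*O)
F = -1/59 (F = 1/(-37 - 22) = 1/(-59) = -1/59 ≈ -0.016949)
(F + v(-4, 1))² = (-1/59 + (9 + 6*(-4)))² = (-1/59 + (9 - 24))² = (-1/59 - 15)² = (-886/59)² = 784996/3481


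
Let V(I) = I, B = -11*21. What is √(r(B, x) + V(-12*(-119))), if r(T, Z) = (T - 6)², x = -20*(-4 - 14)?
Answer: √57597 ≈ 239.99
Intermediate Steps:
B = -231
x = 360 (x = -20*(-18) = 360)
r(T, Z) = (-6 + T)²
√(r(B, x) + V(-12*(-119))) = √((-6 - 231)² - 12*(-119)) = √((-237)² + 1428) = √(56169 + 1428) = √57597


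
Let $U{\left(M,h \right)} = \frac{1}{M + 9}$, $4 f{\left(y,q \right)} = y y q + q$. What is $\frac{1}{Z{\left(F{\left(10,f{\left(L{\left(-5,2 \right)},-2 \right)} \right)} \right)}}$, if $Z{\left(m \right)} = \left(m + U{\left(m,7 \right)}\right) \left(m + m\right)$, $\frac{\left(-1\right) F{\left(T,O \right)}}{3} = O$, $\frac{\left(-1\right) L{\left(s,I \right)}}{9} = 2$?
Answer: $\frac{662}{314658175} \approx 2.1039 \cdot 10^{-6}$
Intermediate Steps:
$L{\left(s,I \right)} = -18$ ($L{\left(s,I \right)} = \left(-9\right) 2 = -18$)
$f{\left(y,q \right)} = \frac{q}{4} + \frac{q y^{2}}{4}$ ($f{\left(y,q \right)} = \frac{y y q + q}{4} = \frac{y^{2} q + q}{4} = \frac{q y^{2} + q}{4} = \frac{q + q y^{2}}{4} = \frac{q}{4} + \frac{q y^{2}}{4}$)
$F{\left(T,O \right)} = - 3 O$
$U{\left(M,h \right)} = \frac{1}{9 + M}$
$Z{\left(m \right)} = 2 m \left(m + \frac{1}{9 + m}\right)$ ($Z{\left(m \right)} = \left(m + \frac{1}{9 + m}\right) \left(m + m\right) = \left(m + \frac{1}{9 + m}\right) 2 m = 2 m \left(m + \frac{1}{9 + m}\right)$)
$\frac{1}{Z{\left(F{\left(10,f{\left(L{\left(-5,2 \right)},-2 \right)} \right)} \right)}} = \frac{1}{2 \left(- 3 \cdot \frac{1}{4} \left(-2\right) \left(1 + \left(-18\right)^{2}\right)\right) \frac{1}{9 - 3 \cdot \frac{1}{4} \left(-2\right) \left(1 + \left(-18\right)^{2}\right)} \left(1 + - 3 \cdot \frac{1}{4} \left(-2\right) \left(1 + \left(-18\right)^{2}\right) \left(9 - 3 \cdot \frac{1}{4} \left(-2\right) \left(1 + \left(-18\right)^{2}\right)\right)\right)} = \frac{1}{2 \left(- 3 \cdot \frac{1}{4} \left(-2\right) \left(1 + 324\right)\right) \frac{1}{9 - 3 \cdot \frac{1}{4} \left(-2\right) \left(1 + 324\right)} \left(1 + - 3 \cdot \frac{1}{4} \left(-2\right) \left(1 + 324\right) \left(9 - 3 \cdot \frac{1}{4} \left(-2\right) \left(1 + 324\right)\right)\right)} = \frac{1}{2 \left(- 3 \cdot \frac{1}{4} \left(-2\right) 325\right) \frac{1}{9 - 3 \cdot \frac{1}{4} \left(-2\right) 325} \left(1 + - 3 \cdot \frac{1}{4} \left(-2\right) 325 \left(9 - 3 \cdot \frac{1}{4} \left(-2\right) 325\right)\right)} = \frac{1}{2 \left(\left(-3\right) \left(- \frac{325}{2}\right)\right) \frac{1}{9 - - \frac{975}{2}} \left(1 + \left(-3\right) \left(- \frac{325}{2}\right) \left(9 - - \frac{975}{2}\right)\right)} = \frac{1}{2 \cdot \frac{975}{2} \frac{1}{9 + \frac{975}{2}} \left(1 + \frac{975 \left(9 + \frac{975}{2}\right)}{2}\right)} = \frac{1}{2 \cdot \frac{975}{2} \frac{1}{\frac{993}{2}} \left(1 + \frac{975}{2} \cdot \frac{993}{2}\right)} = \frac{1}{2 \cdot \frac{975}{2} \cdot \frac{2}{993} \left(1 + \frac{968175}{4}\right)} = \frac{1}{2 \cdot \frac{975}{2} \cdot \frac{2}{993} \cdot \frac{968179}{4}} = \frac{1}{\frac{314658175}{662}} = \frac{662}{314658175}$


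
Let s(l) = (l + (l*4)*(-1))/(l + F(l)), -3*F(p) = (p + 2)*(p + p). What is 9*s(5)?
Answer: 81/11 ≈ 7.3636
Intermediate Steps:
F(p) = -2*p*(2 + p)/3 (F(p) = -(p + 2)*(p + p)/3 = -(2 + p)*2*p/3 = -2*p*(2 + p)/3)
s(l) = -3*l/(l - 2*l*(2 + l)/3) (s(l) = (l + (l*4)*(-1))/(l - 2*l*(2 + l)/3) = (l + (4*l)*(-1))/(l - 2*l*(2 + l)/3) = (l - 4*l)/(l - 2*l*(2 + l)/3) = (-3*l)/(l - 2*l*(2 + l)/3) = -3*l/(l - 2*l*(2 + l)/3))
9*s(5) = 9*(9/(1 + 2*5)) = 9*(9/(1 + 10)) = 9*(9/11) = 81/11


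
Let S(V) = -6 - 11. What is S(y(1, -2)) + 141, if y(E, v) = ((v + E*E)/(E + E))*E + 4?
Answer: 124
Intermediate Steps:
y(E, v) = 4 + v/2 + E**2/2 (y(E, v) = ((v + E**2)/((2*E)))*E + 4 = ((v + E**2)*(1/(2*E)))*E + 4 = ((v + E**2)/(2*E))*E + 4 = (v/2 + E**2/2) + 4 = 4 + v/2 + E**2/2)
S(V) = -17
S(y(1, -2)) + 141 = -17 + 141 = 124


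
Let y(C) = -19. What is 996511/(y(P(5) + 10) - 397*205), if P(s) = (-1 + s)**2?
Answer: -996511/81404 ≈ -12.242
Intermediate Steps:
996511/(y(P(5) + 10) - 397*205) = 996511/(-19 - 397*205) = 996511/(-19 - 81385) = 996511/(-81404) = 996511*(-1/81404) = -996511/81404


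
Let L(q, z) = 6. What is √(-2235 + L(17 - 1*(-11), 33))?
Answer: I*√2229 ≈ 47.212*I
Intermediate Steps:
√(-2235 + L(17 - 1*(-11), 33)) = √(-2235 + 6) = √(-2229) = I*√2229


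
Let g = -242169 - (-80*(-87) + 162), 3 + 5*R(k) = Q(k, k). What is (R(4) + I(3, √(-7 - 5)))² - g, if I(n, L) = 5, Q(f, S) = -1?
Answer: 6232716/25 ≈ 2.4931e+5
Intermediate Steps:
R(k) = -⅘ (R(k) = -⅗ + (⅕)*(-1) = -⅗ - ⅕ = -⅘)
g = -249291 (g = -242169 - (6960 + 162) = -242169 - 1*7122 = -242169 - 7122 = -249291)
(R(4) + I(3, √(-7 - 5)))² - g = (-⅘ + 5)² - 1*(-249291) = (21/5)² + 249291 = 441/25 + 249291 = 6232716/25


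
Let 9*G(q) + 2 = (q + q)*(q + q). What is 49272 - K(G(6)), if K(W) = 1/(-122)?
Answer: 6011185/122 ≈ 49272.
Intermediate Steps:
G(q) = -2/9 + 4*q²/9 (G(q) = -2/9 + ((q + q)*(q + q))/9 = -2/9 + ((2*q)*(2*q))/9 = -2/9 + (4*q²)/9 = -2/9 + 4*q²/9)
K(W) = -1/122
49272 - K(G(6)) = 49272 - 1*(-1/122) = 49272 + 1/122 = 6011185/122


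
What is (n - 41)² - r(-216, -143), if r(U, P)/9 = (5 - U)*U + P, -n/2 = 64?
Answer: 459472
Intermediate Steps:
n = -128 (n = -2*64 = -128)
r(U, P) = 9*P + 9*U*(5 - U) (r(U, P) = 9*((5 - U)*U + P) = 9*(U*(5 - U) + P) = 9*(P + U*(5 - U)) = 9*P + 9*U*(5 - U))
(n - 41)² - r(-216, -143) = (-128 - 41)² - (-9*(-216)² + 9*(-143) + 45*(-216)) = (-169)² - (-9*46656 - 1287 - 9720) = 28561 - (-419904 - 1287 - 9720) = 28561 - 1*(-430911) = 28561 + 430911 = 459472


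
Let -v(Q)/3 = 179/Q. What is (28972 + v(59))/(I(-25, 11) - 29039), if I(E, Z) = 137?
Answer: -1708811/1705218 ≈ -1.0021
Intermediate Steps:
v(Q) = -537/Q
(28972 + v(59))/(I(-25, 11) - 29039) = (28972 - 537/59)/(137 - 29039) = (28972 - 537*1/59)/(-28902) = (28972 - 537/59)*(-1/28902) = (1708811/59)*(-1/28902) = -1708811/1705218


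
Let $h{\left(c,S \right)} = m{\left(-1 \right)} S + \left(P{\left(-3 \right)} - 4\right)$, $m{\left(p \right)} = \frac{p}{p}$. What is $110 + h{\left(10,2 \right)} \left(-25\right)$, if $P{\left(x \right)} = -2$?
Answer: $210$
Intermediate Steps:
$m{\left(p \right)} = 1$
$h{\left(c,S \right)} = -6 + S$ ($h{\left(c,S \right)} = 1 S - 6 = S - 6 = -6 + S$)
$110 + h{\left(10,2 \right)} \left(-25\right) = 110 + \left(-6 + 2\right) \left(-25\right) = 110 - -100 = 110 + 100 = 210$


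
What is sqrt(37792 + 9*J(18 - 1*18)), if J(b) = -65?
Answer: sqrt(37207) ≈ 192.89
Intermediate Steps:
sqrt(37792 + 9*J(18 - 1*18)) = sqrt(37792 + 9*(-65)) = sqrt(37792 - 585) = sqrt(37207)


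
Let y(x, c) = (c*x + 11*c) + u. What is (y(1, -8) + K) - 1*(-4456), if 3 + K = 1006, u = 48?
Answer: 5411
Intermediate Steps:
K = 1003 (K = -3 + 1006 = 1003)
y(x, c) = 48 + 11*c + c*x (y(x, c) = (c*x + 11*c) + 48 = (11*c + c*x) + 48 = 48 + 11*c + c*x)
(y(1, -8) + K) - 1*(-4456) = ((48 + 11*(-8) - 8*1) + 1003) - 1*(-4456) = ((48 - 88 - 8) + 1003) + 4456 = (-48 + 1003) + 4456 = 955 + 4456 = 5411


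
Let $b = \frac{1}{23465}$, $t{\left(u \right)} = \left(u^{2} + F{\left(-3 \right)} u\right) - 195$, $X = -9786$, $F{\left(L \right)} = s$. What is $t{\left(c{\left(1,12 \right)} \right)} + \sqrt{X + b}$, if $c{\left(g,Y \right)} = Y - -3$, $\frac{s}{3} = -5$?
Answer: $-195 + \frac{i \sqrt{14925851785}}{1235} \approx -195.0 + 98.924 i$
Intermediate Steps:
$s = -15$ ($s = 3 \left(-5\right) = -15$)
$F{\left(L \right)} = -15$
$c{\left(g,Y \right)} = 3 + Y$ ($c{\left(g,Y \right)} = Y + 3 = 3 + Y$)
$t{\left(u \right)} = -195 + u^{2} - 15 u$ ($t{\left(u \right)} = \left(u^{2} - 15 u\right) - 195 = -195 + u^{2} - 15 u$)
$b = \frac{1}{23465} \approx 4.2617 \cdot 10^{-5}$
$t{\left(c{\left(1,12 \right)} \right)} + \sqrt{X + b} = \left(-195 + \left(3 + 12\right)^{2} - 15 \left(3 + 12\right)\right) + \sqrt{-9786 + \frac{1}{23465}} = \left(-195 + 15^{2} - 225\right) + \sqrt{- \frac{229628489}{23465}} = \left(-195 + 225 - 225\right) + \frac{i \sqrt{14925851785}}{1235} = -195 + \frac{i \sqrt{14925851785}}{1235}$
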